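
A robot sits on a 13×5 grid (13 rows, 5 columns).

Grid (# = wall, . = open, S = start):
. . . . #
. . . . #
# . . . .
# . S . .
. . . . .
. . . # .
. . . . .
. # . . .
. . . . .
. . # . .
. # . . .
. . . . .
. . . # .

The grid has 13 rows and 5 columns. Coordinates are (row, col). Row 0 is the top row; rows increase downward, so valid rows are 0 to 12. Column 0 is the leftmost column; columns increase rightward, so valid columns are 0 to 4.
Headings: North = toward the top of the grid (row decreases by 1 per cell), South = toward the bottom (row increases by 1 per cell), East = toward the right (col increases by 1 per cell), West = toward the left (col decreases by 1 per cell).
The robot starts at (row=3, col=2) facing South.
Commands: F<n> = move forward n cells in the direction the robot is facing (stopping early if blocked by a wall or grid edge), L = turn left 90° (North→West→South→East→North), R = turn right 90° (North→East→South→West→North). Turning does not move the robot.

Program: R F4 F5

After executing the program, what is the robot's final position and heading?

Start: (row=3, col=2), facing South
  R: turn right, now facing West
  F4: move forward 1/4 (blocked), now at (row=3, col=1)
  F5: move forward 0/5 (blocked), now at (row=3, col=1)
Final: (row=3, col=1), facing West

Answer: Final position: (row=3, col=1), facing West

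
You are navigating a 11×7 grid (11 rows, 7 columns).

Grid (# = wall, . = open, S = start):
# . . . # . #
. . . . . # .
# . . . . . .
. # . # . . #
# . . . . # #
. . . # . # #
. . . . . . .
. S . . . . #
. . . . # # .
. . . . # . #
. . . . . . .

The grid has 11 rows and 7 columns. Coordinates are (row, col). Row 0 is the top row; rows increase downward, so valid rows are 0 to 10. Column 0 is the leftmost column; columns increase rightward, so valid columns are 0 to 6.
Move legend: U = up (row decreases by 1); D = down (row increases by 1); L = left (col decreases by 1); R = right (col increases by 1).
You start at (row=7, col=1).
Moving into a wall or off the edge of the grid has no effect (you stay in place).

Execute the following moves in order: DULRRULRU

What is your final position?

Start: (row=7, col=1)
  D (down): (row=7, col=1) -> (row=8, col=1)
  U (up): (row=8, col=1) -> (row=7, col=1)
  L (left): (row=7, col=1) -> (row=7, col=0)
  R (right): (row=7, col=0) -> (row=7, col=1)
  R (right): (row=7, col=1) -> (row=7, col=2)
  U (up): (row=7, col=2) -> (row=6, col=2)
  L (left): (row=6, col=2) -> (row=6, col=1)
  R (right): (row=6, col=1) -> (row=6, col=2)
  U (up): (row=6, col=2) -> (row=5, col=2)
Final: (row=5, col=2)

Answer: Final position: (row=5, col=2)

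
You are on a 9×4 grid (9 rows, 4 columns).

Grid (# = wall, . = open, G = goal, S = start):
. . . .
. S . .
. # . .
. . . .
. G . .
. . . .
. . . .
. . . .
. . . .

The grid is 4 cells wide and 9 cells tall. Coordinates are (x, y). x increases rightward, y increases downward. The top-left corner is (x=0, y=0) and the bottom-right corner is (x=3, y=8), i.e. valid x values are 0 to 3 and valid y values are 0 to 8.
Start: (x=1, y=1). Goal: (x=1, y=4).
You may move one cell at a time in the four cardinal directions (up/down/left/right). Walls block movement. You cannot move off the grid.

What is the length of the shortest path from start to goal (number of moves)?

Answer: Shortest path length: 5

Derivation:
BFS from (x=1, y=1) until reaching (x=1, y=4):
  Distance 0: (x=1, y=1)
  Distance 1: (x=1, y=0), (x=0, y=1), (x=2, y=1)
  Distance 2: (x=0, y=0), (x=2, y=0), (x=3, y=1), (x=0, y=2), (x=2, y=2)
  Distance 3: (x=3, y=0), (x=3, y=2), (x=0, y=3), (x=2, y=3)
  Distance 4: (x=1, y=3), (x=3, y=3), (x=0, y=4), (x=2, y=4)
  Distance 5: (x=1, y=4), (x=3, y=4), (x=0, y=5), (x=2, y=5)  <- goal reached here
One shortest path (5 moves): (x=1, y=1) -> (x=2, y=1) -> (x=2, y=2) -> (x=2, y=3) -> (x=1, y=3) -> (x=1, y=4)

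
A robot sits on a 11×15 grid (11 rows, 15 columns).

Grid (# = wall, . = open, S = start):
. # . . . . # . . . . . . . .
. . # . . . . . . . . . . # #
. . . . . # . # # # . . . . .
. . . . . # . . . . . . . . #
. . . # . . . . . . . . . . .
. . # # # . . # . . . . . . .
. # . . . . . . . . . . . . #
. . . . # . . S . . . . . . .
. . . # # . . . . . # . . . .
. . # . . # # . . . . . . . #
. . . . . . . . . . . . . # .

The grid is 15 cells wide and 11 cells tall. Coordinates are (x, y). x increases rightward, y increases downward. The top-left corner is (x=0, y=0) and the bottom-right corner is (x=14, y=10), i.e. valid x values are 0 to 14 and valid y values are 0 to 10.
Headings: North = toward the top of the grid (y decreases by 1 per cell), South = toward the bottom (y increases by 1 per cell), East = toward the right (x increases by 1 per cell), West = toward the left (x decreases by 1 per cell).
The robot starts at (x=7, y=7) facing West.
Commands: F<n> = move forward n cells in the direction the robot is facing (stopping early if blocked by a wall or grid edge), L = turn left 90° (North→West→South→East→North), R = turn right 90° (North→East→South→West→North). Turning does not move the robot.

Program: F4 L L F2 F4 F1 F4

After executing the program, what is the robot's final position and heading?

Start: (x=7, y=7), facing West
  F4: move forward 2/4 (blocked), now at (x=5, y=7)
  L: turn left, now facing South
  L: turn left, now facing East
  F2: move forward 2, now at (x=7, y=7)
  F4: move forward 4, now at (x=11, y=7)
  F1: move forward 1, now at (x=12, y=7)
  F4: move forward 2/4 (blocked), now at (x=14, y=7)
Final: (x=14, y=7), facing East

Answer: Final position: (x=14, y=7), facing East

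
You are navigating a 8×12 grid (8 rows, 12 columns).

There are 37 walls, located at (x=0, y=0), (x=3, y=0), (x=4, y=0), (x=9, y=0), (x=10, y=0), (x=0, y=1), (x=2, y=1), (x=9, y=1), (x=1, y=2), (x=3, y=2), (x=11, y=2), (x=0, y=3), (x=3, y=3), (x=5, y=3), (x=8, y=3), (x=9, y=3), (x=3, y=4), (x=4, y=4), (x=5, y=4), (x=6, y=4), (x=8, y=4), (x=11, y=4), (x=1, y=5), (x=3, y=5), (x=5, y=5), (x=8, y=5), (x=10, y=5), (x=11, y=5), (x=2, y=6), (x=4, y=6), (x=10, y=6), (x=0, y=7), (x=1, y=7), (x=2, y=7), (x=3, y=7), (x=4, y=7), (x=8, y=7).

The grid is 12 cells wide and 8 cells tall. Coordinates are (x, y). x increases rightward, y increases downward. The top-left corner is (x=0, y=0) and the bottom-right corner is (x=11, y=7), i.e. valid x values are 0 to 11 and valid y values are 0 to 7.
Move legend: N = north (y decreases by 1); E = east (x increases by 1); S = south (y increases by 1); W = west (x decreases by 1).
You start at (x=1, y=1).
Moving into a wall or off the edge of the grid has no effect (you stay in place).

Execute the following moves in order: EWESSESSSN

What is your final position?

Start: (x=1, y=1)
  E (east): blocked, stay at (x=1, y=1)
  W (west): blocked, stay at (x=1, y=1)
  E (east): blocked, stay at (x=1, y=1)
  S (south): blocked, stay at (x=1, y=1)
  S (south): blocked, stay at (x=1, y=1)
  E (east): blocked, stay at (x=1, y=1)
  [×3]S (south): blocked, stay at (x=1, y=1)
  N (north): (x=1, y=1) -> (x=1, y=0)
Final: (x=1, y=0)

Answer: Final position: (x=1, y=0)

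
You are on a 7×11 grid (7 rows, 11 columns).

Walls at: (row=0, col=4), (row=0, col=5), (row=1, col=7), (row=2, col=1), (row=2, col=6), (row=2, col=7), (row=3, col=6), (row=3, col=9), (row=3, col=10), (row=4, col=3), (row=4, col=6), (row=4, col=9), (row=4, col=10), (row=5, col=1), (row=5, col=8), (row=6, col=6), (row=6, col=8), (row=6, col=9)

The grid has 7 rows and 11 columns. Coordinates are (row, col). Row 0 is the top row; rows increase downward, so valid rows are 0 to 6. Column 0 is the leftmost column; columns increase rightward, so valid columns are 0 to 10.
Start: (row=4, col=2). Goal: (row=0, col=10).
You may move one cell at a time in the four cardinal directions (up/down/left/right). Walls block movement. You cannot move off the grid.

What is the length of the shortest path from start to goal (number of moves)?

Answer: Shortest path length: 12

Derivation:
BFS from (row=4, col=2) until reaching (row=0, col=10):
  Distance 0: (row=4, col=2)
  Distance 1: (row=3, col=2), (row=4, col=1), (row=5, col=2)
  Distance 2: (row=2, col=2), (row=3, col=1), (row=3, col=3), (row=4, col=0), (row=5, col=3), (row=6, col=2)
  Distance 3: (row=1, col=2), (row=2, col=3), (row=3, col=0), (row=3, col=4), (row=5, col=0), (row=5, col=4), (row=6, col=1), (row=6, col=3)
  Distance 4: (row=0, col=2), (row=1, col=1), (row=1, col=3), (row=2, col=0), (row=2, col=4), (row=3, col=5), (row=4, col=4), (row=5, col=5), (row=6, col=0), (row=6, col=4)
  Distance 5: (row=0, col=1), (row=0, col=3), (row=1, col=0), (row=1, col=4), (row=2, col=5), (row=4, col=5), (row=5, col=6), (row=6, col=5)
  Distance 6: (row=0, col=0), (row=1, col=5), (row=5, col=7)
  Distance 7: (row=1, col=6), (row=4, col=7), (row=6, col=7)
  Distance 8: (row=0, col=6), (row=3, col=7), (row=4, col=8)
  Distance 9: (row=0, col=7), (row=3, col=8)
  Distance 10: (row=0, col=8), (row=2, col=8)
  Distance 11: (row=0, col=9), (row=1, col=8), (row=2, col=9)
  Distance 12: (row=0, col=10), (row=1, col=9), (row=2, col=10)  <- goal reached here
One shortest path (12 moves): (row=4, col=2) -> (row=3, col=2) -> (row=3, col=3) -> (row=3, col=4) -> (row=3, col=5) -> (row=2, col=5) -> (row=1, col=5) -> (row=1, col=6) -> (row=0, col=6) -> (row=0, col=7) -> (row=0, col=8) -> (row=0, col=9) -> (row=0, col=10)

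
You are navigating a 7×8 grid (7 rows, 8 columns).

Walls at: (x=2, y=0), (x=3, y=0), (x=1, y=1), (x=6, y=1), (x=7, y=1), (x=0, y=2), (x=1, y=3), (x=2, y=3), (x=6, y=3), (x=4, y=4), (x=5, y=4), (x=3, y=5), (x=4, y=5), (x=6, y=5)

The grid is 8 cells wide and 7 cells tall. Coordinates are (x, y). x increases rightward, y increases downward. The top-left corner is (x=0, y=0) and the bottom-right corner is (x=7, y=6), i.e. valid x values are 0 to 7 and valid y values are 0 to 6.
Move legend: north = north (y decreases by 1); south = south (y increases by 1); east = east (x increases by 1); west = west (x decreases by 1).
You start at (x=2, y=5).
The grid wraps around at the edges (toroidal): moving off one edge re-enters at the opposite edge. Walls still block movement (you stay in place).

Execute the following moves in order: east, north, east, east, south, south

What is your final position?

Start: (x=2, y=5)
  east (east): blocked, stay at (x=2, y=5)
  north (north): (x=2, y=5) -> (x=2, y=4)
  east (east): (x=2, y=4) -> (x=3, y=4)
  east (east): blocked, stay at (x=3, y=4)
  south (south): blocked, stay at (x=3, y=4)
  south (south): blocked, stay at (x=3, y=4)
Final: (x=3, y=4)

Answer: Final position: (x=3, y=4)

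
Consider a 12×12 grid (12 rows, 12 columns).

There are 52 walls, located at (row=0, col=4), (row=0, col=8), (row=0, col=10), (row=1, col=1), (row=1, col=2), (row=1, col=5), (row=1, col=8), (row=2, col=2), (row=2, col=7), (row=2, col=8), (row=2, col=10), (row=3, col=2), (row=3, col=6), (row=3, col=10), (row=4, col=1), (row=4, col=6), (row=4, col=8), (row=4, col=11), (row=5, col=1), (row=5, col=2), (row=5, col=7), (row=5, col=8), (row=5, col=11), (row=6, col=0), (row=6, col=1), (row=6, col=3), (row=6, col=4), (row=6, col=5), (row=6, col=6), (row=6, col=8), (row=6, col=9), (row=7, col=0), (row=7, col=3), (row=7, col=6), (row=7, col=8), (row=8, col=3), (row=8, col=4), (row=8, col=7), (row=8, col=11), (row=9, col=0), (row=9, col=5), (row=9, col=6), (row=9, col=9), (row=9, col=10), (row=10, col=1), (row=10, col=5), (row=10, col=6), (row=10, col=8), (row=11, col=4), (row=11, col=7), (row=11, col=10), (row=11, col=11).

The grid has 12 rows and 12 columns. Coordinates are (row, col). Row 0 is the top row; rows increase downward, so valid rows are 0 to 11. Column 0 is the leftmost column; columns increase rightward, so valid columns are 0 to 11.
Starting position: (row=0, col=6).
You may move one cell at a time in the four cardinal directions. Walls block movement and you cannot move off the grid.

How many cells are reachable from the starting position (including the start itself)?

Answer: Reachable cells: 33

Derivation:
BFS flood-fill from (row=0, col=6):
  Distance 0: (row=0, col=6)
  Distance 1: (row=0, col=5), (row=0, col=7), (row=1, col=6)
  Distance 2: (row=1, col=7), (row=2, col=6)
  Distance 3: (row=2, col=5)
  Distance 4: (row=2, col=4), (row=3, col=5)
  Distance 5: (row=1, col=4), (row=2, col=3), (row=3, col=4), (row=4, col=5)
  Distance 6: (row=1, col=3), (row=3, col=3), (row=4, col=4), (row=5, col=5)
  Distance 7: (row=0, col=3), (row=4, col=3), (row=5, col=4), (row=5, col=6)
  Distance 8: (row=0, col=2), (row=4, col=2), (row=5, col=3)
  Distance 9: (row=0, col=1)
  Distance 10: (row=0, col=0)
  Distance 11: (row=1, col=0)
  Distance 12: (row=2, col=0)
  Distance 13: (row=2, col=1), (row=3, col=0)
  Distance 14: (row=3, col=1), (row=4, col=0)
  Distance 15: (row=5, col=0)
Total reachable: 33 (grid has 92 open cells total)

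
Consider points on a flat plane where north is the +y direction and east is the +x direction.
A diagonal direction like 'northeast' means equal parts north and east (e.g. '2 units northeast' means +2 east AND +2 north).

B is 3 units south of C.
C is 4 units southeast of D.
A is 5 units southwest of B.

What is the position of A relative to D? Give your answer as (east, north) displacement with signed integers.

Answer: A is at (east=-1, north=-12) relative to D.

Derivation:
Place D at the origin (east=0, north=0).
  C is 4 units southeast of D: delta (east=+4, north=-4); C at (east=4, north=-4).
  B is 3 units south of C: delta (east=+0, north=-3); B at (east=4, north=-7).
  A is 5 units southwest of B: delta (east=-5, north=-5); A at (east=-1, north=-12).
Therefore A relative to D: (east=-1, north=-12).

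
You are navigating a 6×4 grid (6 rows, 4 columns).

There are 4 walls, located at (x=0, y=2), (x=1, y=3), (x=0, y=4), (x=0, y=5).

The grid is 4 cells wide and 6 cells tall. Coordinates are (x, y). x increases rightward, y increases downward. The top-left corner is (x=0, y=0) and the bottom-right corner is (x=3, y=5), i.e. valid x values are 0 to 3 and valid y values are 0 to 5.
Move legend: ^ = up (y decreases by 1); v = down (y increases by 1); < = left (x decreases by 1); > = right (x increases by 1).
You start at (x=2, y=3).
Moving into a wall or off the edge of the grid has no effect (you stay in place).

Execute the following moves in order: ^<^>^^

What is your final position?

Start: (x=2, y=3)
  ^ (up): (x=2, y=3) -> (x=2, y=2)
  < (left): (x=2, y=2) -> (x=1, y=2)
  ^ (up): (x=1, y=2) -> (x=1, y=1)
  > (right): (x=1, y=1) -> (x=2, y=1)
  ^ (up): (x=2, y=1) -> (x=2, y=0)
  ^ (up): blocked, stay at (x=2, y=0)
Final: (x=2, y=0)

Answer: Final position: (x=2, y=0)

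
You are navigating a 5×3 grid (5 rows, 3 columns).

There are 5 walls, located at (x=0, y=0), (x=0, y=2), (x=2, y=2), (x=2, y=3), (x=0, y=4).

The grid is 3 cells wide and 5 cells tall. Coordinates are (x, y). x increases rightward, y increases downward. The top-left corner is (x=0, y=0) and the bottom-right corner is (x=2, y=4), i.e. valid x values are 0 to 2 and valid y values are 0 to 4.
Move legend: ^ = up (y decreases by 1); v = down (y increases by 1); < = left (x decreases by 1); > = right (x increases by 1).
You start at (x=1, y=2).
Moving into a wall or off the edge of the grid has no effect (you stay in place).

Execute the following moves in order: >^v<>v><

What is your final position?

Start: (x=1, y=2)
  > (right): blocked, stay at (x=1, y=2)
  ^ (up): (x=1, y=2) -> (x=1, y=1)
  v (down): (x=1, y=1) -> (x=1, y=2)
  < (left): blocked, stay at (x=1, y=2)
  > (right): blocked, stay at (x=1, y=2)
  v (down): (x=1, y=2) -> (x=1, y=3)
  > (right): blocked, stay at (x=1, y=3)
  < (left): (x=1, y=3) -> (x=0, y=3)
Final: (x=0, y=3)

Answer: Final position: (x=0, y=3)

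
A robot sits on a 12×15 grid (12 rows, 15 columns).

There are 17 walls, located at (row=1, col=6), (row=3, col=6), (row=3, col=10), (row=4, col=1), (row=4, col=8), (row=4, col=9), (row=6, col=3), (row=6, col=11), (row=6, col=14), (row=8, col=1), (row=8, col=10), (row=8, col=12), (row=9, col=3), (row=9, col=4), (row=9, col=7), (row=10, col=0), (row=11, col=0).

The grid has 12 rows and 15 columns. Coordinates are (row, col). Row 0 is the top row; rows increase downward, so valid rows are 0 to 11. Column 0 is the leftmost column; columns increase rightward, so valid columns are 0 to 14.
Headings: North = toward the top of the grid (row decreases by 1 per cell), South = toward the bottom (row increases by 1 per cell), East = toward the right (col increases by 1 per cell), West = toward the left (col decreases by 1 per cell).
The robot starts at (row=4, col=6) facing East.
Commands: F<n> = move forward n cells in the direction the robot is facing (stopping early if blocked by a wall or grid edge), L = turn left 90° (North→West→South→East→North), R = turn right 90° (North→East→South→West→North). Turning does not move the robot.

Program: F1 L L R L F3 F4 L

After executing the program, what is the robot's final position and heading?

Answer: Final position: (row=4, col=2), facing South

Derivation:
Start: (row=4, col=6), facing East
  F1: move forward 1, now at (row=4, col=7)
  L: turn left, now facing North
  L: turn left, now facing West
  R: turn right, now facing North
  L: turn left, now facing West
  F3: move forward 3, now at (row=4, col=4)
  F4: move forward 2/4 (blocked), now at (row=4, col=2)
  L: turn left, now facing South
Final: (row=4, col=2), facing South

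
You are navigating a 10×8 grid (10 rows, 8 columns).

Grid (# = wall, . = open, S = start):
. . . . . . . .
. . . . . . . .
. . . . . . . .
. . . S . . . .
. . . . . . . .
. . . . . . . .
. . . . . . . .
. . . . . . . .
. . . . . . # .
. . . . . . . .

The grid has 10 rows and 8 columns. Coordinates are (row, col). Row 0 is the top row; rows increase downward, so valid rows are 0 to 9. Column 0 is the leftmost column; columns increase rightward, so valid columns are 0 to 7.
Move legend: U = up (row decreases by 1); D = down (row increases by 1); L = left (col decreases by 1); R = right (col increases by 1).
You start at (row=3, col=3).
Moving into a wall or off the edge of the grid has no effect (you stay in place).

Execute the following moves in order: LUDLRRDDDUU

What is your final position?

Answer: Final position: (row=4, col=3)

Derivation:
Start: (row=3, col=3)
  L (left): (row=3, col=3) -> (row=3, col=2)
  U (up): (row=3, col=2) -> (row=2, col=2)
  D (down): (row=2, col=2) -> (row=3, col=2)
  L (left): (row=3, col=2) -> (row=3, col=1)
  R (right): (row=3, col=1) -> (row=3, col=2)
  R (right): (row=3, col=2) -> (row=3, col=3)
  D (down): (row=3, col=3) -> (row=4, col=3)
  D (down): (row=4, col=3) -> (row=5, col=3)
  D (down): (row=5, col=3) -> (row=6, col=3)
  U (up): (row=6, col=3) -> (row=5, col=3)
  U (up): (row=5, col=3) -> (row=4, col=3)
Final: (row=4, col=3)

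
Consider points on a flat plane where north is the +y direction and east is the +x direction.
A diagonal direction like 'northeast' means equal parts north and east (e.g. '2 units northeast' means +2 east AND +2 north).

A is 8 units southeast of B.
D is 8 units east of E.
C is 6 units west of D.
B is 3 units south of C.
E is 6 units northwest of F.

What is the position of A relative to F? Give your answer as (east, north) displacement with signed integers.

Answer: A is at (east=4, north=-5) relative to F.

Derivation:
Place F at the origin (east=0, north=0).
  E is 6 units northwest of F: delta (east=-6, north=+6); E at (east=-6, north=6).
  D is 8 units east of E: delta (east=+8, north=+0); D at (east=2, north=6).
  C is 6 units west of D: delta (east=-6, north=+0); C at (east=-4, north=6).
  B is 3 units south of C: delta (east=+0, north=-3); B at (east=-4, north=3).
  A is 8 units southeast of B: delta (east=+8, north=-8); A at (east=4, north=-5).
Therefore A relative to F: (east=4, north=-5).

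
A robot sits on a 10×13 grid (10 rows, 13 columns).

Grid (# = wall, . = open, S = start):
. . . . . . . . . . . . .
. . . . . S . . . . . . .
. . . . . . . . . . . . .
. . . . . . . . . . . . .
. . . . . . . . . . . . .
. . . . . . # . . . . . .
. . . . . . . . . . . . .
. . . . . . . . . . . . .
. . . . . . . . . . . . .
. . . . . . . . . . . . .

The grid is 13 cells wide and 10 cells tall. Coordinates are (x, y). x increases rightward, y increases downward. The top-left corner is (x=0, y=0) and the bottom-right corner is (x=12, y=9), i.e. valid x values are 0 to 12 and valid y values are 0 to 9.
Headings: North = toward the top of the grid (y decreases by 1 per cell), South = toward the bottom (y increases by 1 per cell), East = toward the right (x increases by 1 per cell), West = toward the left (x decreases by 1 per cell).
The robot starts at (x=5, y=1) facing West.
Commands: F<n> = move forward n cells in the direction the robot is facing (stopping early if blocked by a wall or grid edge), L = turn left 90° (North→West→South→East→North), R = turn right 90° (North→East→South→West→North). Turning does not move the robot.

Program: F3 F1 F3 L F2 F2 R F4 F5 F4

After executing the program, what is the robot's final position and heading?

Start: (x=5, y=1), facing West
  F3: move forward 3, now at (x=2, y=1)
  F1: move forward 1, now at (x=1, y=1)
  F3: move forward 1/3 (blocked), now at (x=0, y=1)
  L: turn left, now facing South
  F2: move forward 2, now at (x=0, y=3)
  F2: move forward 2, now at (x=0, y=5)
  R: turn right, now facing West
  F4: move forward 0/4 (blocked), now at (x=0, y=5)
  F5: move forward 0/5 (blocked), now at (x=0, y=5)
  F4: move forward 0/4 (blocked), now at (x=0, y=5)
Final: (x=0, y=5), facing West

Answer: Final position: (x=0, y=5), facing West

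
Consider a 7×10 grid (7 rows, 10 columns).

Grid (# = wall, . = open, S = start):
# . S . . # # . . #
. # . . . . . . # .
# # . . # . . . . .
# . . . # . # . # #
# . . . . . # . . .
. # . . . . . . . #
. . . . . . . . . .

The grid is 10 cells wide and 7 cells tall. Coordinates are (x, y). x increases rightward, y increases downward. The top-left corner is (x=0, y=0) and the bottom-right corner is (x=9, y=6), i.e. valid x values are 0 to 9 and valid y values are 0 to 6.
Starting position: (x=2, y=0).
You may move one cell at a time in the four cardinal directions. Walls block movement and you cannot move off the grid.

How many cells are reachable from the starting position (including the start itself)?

Answer: Reachable cells: 51

Derivation:
BFS flood-fill from (x=2, y=0):
  Distance 0: (x=2, y=0)
  Distance 1: (x=1, y=0), (x=3, y=0), (x=2, y=1)
  Distance 2: (x=4, y=0), (x=3, y=1), (x=2, y=2)
  Distance 3: (x=4, y=1), (x=3, y=2), (x=2, y=3)
  Distance 4: (x=5, y=1), (x=1, y=3), (x=3, y=3), (x=2, y=4)
  Distance 5: (x=6, y=1), (x=5, y=2), (x=1, y=4), (x=3, y=4), (x=2, y=5)
  Distance 6: (x=7, y=1), (x=6, y=2), (x=5, y=3), (x=4, y=4), (x=3, y=5), (x=2, y=6)
  Distance 7: (x=7, y=0), (x=7, y=2), (x=5, y=4), (x=4, y=5), (x=1, y=6), (x=3, y=6)
  Distance 8: (x=8, y=0), (x=8, y=2), (x=7, y=3), (x=5, y=5), (x=0, y=6), (x=4, y=6)
  Distance 9: (x=9, y=2), (x=7, y=4), (x=0, y=5), (x=6, y=5), (x=5, y=6)
  Distance 10: (x=9, y=1), (x=8, y=4), (x=7, y=5), (x=6, y=6)
  Distance 11: (x=9, y=4), (x=8, y=5), (x=7, y=6)
  Distance 12: (x=8, y=6)
  Distance 13: (x=9, y=6)
Total reachable: 51 (grid has 52 open cells total)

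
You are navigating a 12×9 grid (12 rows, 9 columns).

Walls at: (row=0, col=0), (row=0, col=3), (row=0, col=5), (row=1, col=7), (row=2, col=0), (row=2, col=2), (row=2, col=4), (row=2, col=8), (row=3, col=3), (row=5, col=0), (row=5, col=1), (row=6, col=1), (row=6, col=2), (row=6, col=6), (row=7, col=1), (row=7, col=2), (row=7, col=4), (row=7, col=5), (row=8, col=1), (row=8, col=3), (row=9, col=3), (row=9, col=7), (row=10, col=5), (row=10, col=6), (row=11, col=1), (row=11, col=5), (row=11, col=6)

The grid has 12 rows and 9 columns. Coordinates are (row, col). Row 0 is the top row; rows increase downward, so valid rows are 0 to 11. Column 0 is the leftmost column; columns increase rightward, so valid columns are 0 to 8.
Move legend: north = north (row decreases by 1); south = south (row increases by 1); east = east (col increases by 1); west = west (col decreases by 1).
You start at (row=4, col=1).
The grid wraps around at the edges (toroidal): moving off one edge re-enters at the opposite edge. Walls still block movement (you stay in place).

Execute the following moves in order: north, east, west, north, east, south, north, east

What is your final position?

Answer: Final position: (row=2, col=1)

Derivation:
Start: (row=4, col=1)
  north (north): (row=4, col=1) -> (row=3, col=1)
  east (east): (row=3, col=1) -> (row=3, col=2)
  west (west): (row=3, col=2) -> (row=3, col=1)
  north (north): (row=3, col=1) -> (row=2, col=1)
  east (east): blocked, stay at (row=2, col=1)
  south (south): (row=2, col=1) -> (row=3, col=1)
  north (north): (row=3, col=1) -> (row=2, col=1)
  east (east): blocked, stay at (row=2, col=1)
Final: (row=2, col=1)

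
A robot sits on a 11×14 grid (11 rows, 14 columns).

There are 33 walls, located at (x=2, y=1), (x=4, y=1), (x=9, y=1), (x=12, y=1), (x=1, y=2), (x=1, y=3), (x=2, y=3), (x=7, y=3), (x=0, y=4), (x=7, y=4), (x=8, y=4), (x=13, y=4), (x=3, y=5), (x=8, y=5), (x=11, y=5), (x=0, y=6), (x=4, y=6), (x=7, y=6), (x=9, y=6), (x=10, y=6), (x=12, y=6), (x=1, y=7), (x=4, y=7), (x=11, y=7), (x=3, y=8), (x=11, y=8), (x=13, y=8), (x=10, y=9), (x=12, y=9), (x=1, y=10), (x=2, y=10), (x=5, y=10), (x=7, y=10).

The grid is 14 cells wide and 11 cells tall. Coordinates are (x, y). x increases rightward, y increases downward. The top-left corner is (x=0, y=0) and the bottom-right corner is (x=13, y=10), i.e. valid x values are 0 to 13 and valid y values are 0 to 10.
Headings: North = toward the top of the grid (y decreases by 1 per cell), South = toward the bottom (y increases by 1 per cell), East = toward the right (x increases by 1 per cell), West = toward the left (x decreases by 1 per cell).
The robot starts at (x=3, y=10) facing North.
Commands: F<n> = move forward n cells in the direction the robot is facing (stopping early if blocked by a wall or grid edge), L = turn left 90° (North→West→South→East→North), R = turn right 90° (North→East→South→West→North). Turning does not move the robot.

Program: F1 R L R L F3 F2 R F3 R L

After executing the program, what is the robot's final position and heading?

Start: (x=3, y=10), facing North
  F1: move forward 1, now at (x=3, y=9)
  R: turn right, now facing East
  L: turn left, now facing North
  R: turn right, now facing East
  L: turn left, now facing North
  F3: move forward 0/3 (blocked), now at (x=3, y=9)
  F2: move forward 0/2 (blocked), now at (x=3, y=9)
  R: turn right, now facing East
  F3: move forward 3, now at (x=6, y=9)
  R: turn right, now facing South
  L: turn left, now facing East
Final: (x=6, y=9), facing East

Answer: Final position: (x=6, y=9), facing East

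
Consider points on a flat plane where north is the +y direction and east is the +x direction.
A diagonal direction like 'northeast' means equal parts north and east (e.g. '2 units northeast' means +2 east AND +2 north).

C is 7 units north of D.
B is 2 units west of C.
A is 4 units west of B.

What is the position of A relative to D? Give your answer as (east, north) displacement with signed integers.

Place D at the origin (east=0, north=0).
  C is 7 units north of D: delta (east=+0, north=+7); C at (east=0, north=7).
  B is 2 units west of C: delta (east=-2, north=+0); B at (east=-2, north=7).
  A is 4 units west of B: delta (east=-4, north=+0); A at (east=-6, north=7).
Therefore A relative to D: (east=-6, north=7).

Answer: A is at (east=-6, north=7) relative to D.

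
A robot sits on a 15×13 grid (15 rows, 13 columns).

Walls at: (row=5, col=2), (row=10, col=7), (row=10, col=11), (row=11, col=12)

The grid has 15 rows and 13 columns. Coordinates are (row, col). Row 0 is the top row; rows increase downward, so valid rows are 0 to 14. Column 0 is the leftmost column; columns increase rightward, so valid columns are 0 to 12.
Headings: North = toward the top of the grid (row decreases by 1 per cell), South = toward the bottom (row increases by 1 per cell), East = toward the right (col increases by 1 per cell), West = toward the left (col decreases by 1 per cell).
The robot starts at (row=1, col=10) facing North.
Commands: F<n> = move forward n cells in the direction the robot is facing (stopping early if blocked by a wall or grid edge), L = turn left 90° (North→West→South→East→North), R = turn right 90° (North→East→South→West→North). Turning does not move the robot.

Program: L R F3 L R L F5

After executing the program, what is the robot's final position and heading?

Start: (row=1, col=10), facing North
  L: turn left, now facing West
  R: turn right, now facing North
  F3: move forward 1/3 (blocked), now at (row=0, col=10)
  L: turn left, now facing West
  R: turn right, now facing North
  L: turn left, now facing West
  F5: move forward 5, now at (row=0, col=5)
Final: (row=0, col=5), facing West

Answer: Final position: (row=0, col=5), facing West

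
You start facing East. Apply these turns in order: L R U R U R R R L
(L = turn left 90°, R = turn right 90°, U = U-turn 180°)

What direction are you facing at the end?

Start: East
  L (left (90° counter-clockwise)) -> North
  R (right (90° clockwise)) -> East
  U (U-turn (180°)) -> West
  R (right (90° clockwise)) -> North
  U (U-turn (180°)) -> South
  R (right (90° clockwise)) -> West
  R (right (90° clockwise)) -> North
  R (right (90° clockwise)) -> East
  L (left (90° counter-clockwise)) -> North
Final: North

Answer: Final heading: North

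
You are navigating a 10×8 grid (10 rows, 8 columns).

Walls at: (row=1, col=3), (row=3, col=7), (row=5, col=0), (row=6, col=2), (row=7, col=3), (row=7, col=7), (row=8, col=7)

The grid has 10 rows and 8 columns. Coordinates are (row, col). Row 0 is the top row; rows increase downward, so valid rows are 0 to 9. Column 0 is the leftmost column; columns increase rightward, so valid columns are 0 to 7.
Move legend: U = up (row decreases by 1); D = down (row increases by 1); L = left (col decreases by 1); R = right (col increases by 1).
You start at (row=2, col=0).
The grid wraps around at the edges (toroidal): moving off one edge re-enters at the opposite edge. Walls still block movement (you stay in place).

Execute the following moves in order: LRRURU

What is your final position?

Answer: Final position: (row=0, col=2)

Derivation:
Start: (row=2, col=0)
  L (left): (row=2, col=0) -> (row=2, col=7)
  R (right): (row=2, col=7) -> (row=2, col=0)
  R (right): (row=2, col=0) -> (row=2, col=1)
  U (up): (row=2, col=1) -> (row=1, col=1)
  R (right): (row=1, col=1) -> (row=1, col=2)
  U (up): (row=1, col=2) -> (row=0, col=2)
Final: (row=0, col=2)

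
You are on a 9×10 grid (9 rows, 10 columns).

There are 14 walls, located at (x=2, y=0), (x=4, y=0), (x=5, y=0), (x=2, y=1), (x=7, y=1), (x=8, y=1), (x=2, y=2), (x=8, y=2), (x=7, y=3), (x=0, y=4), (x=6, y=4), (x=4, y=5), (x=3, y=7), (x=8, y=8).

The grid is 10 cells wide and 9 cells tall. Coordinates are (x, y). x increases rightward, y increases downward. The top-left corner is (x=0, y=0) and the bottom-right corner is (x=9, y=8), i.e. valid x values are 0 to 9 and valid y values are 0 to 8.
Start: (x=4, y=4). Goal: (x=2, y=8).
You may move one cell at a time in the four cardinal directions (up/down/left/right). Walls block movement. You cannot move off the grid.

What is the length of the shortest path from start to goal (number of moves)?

Answer: Shortest path length: 6

Derivation:
BFS from (x=4, y=4) until reaching (x=2, y=8):
  Distance 0: (x=4, y=4)
  Distance 1: (x=4, y=3), (x=3, y=4), (x=5, y=4)
  Distance 2: (x=4, y=2), (x=3, y=3), (x=5, y=3), (x=2, y=4), (x=3, y=5), (x=5, y=5)
  Distance 3: (x=4, y=1), (x=3, y=2), (x=5, y=2), (x=2, y=3), (x=6, y=3), (x=1, y=4), (x=2, y=5), (x=6, y=5), (x=3, y=6), (x=5, y=6)
  Distance 4: (x=3, y=1), (x=5, y=1), (x=6, y=2), (x=1, y=3), (x=1, y=5), (x=7, y=5), (x=2, y=6), (x=4, y=6), (x=6, y=6), (x=5, y=7)
  Distance 5: (x=3, y=0), (x=6, y=1), (x=1, y=2), (x=7, y=2), (x=0, y=3), (x=7, y=4), (x=0, y=5), (x=8, y=5), (x=1, y=6), (x=7, y=6), (x=2, y=7), (x=4, y=7), (x=6, y=7), (x=5, y=8)
  Distance 6: (x=6, y=0), (x=1, y=1), (x=0, y=2), (x=8, y=4), (x=9, y=5), (x=0, y=6), (x=8, y=6), (x=1, y=7), (x=7, y=7), (x=2, y=8), (x=4, y=8), (x=6, y=8)  <- goal reached here
One shortest path (6 moves): (x=4, y=4) -> (x=3, y=4) -> (x=2, y=4) -> (x=2, y=5) -> (x=2, y=6) -> (x=2, y=7) -> (x=2, y=8)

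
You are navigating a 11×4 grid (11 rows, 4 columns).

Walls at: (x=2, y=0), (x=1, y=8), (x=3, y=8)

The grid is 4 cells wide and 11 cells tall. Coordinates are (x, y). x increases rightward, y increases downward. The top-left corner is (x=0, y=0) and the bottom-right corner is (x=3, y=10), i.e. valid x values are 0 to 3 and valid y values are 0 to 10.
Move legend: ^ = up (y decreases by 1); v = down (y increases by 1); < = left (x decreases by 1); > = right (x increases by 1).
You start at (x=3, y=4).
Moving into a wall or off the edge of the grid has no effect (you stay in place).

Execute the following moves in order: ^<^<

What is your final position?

Start: (x=3, y=4)
  ^ (up): (x=3, y=4) -> (x=3, y=3)
  < (left): (x=3, y=3) -> (x=2, y=3)
  ^ (up): (x=2, y=3) -> (x=2, y=2)
  < (left): (x=2, y=2) -> (x=1, y=2)
Final: (x=1, y=2)

Answer: Final position: (x=1, y=2)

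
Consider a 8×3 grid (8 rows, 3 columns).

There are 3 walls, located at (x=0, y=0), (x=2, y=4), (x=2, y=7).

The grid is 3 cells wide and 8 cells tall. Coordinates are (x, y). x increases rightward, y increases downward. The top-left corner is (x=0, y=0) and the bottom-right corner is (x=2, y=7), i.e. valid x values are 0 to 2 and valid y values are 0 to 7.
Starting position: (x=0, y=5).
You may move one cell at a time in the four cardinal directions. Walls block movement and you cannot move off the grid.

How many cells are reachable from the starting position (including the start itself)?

BFS flood-fill from (x=0, y=5):
  Distance 0: (x=0, y=5)
  Distance 1: (x=0, y=4), (x=1, y=5), (x=0, y=6)
  Distance 2: (x=0, y=3), (x=1, y=4), (x=2, y=5), (x=1, y=6), (x=0, y=7)
  Distance 3: (x=0, y=2), (x=1, y=3), (x=2, y=6), (x=1, y=7)
  Distance 4: (x=0, y=1), (x=1, y=2), (x=2, y=3)
  Distance 5: (x=1, y=1), (x=2, y=2)
  Distance 6: (x=1, y=0), (x=2, y=1)
  Distance 7: (x=2, y=0)
Total reachable: 21 (grid has 21 open cells total)

Answer: Reachable cells: 21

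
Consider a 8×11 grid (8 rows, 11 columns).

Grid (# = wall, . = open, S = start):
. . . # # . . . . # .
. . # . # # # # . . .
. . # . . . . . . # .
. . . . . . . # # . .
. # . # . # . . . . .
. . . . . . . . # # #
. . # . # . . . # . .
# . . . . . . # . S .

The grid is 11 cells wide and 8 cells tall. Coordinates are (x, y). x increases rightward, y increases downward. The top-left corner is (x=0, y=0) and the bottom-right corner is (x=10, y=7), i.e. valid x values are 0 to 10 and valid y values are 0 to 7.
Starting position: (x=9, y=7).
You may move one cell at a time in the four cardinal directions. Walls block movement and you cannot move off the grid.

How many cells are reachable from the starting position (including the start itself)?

Answer: Reachable cells: 5

Derivation:
BFS flood-fill from (x=9, y=7):
  Distance 0: (x=9, y=7)
  Distance 1: (x=9, y=6), (x=8, y=7), (x=10, y=7)
  Distance 2: (x=10, y=6)
Total reachable: 5 (grid has 65 open cells total)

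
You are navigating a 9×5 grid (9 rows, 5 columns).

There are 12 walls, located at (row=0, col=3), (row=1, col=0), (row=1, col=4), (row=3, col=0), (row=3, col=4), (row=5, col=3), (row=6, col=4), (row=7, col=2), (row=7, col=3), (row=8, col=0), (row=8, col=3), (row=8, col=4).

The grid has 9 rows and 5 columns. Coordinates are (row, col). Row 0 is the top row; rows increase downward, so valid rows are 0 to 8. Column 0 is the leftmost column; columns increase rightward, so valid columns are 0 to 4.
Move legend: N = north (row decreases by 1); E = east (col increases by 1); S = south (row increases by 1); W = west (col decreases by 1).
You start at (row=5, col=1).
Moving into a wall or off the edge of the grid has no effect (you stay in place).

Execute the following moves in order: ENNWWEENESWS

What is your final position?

Start: (row=5, col=1)
  E (east): (row=5, col=1) -> (row=5, col=2)
  N (north): (row=5, col=2) -> (row=4, col=2)
  N (north): (row=4, col=2) -> (row=3, col=2)
  W (west): (row=3, col=2) -> (row=3, col=1)
  W (west): blocked, stay at (row=3, col=1)
  E (east): (row=3, col=1) -> (row=3, col=2)
  E (east): (row=3, col=2) -> (row=3, col=3)
  N (north): (row=3, col=3) -> (row=2, col=3)
  E (east): (row=2, col=3) -> (row=2, col=4)
  S (south): blocked, stay at (row=2, col=4)
  W (west): (row=2, col=4) -> (row=2, col=3)
  S (south): (row=2, col=3) -> (row=3, col=3)
Final: (row=3, col=3)

Answer: Final position: (row=3, col=3)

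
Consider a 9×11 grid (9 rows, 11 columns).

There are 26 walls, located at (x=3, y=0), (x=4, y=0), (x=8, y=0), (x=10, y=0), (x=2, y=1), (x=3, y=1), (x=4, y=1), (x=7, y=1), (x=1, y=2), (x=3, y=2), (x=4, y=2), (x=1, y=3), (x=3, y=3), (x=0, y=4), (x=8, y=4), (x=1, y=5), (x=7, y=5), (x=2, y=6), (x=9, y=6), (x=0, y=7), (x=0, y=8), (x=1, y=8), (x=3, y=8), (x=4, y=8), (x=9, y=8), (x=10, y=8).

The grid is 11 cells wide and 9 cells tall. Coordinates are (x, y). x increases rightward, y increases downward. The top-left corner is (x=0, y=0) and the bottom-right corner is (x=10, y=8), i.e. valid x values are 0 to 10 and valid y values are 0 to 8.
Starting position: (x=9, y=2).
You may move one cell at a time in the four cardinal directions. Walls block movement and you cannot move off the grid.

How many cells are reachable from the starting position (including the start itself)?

BFS flood-fill from (x=9, y=2):
  Distance 0: (x=9, y=2)
  Distance 1: (x=9, y=1), (x=8, y=2), (x=10, y=2), (x=9, y=3)
  Distance 2: (x=9, y=0), (x=8, y=1), (x=10, y=1), (x=7, y=2), (x=8, y=3), (x=10, y=3), (x=9, y=4)
  Distance 3: (x=6, y=2), (x=7, y=3), (x=10, y=4), (x=9, y=5)
  Distance 4: (x=6, y=1), (x=5, y=2), (x=6, y=3), (x=7, y=4), (x=8, y=5), (x=10, y=5)
  Distance 5: (x=6, y=0), (x=5, y=1), (x=5, y=3), (x=6, y=4), (x=8, y=6), (x=10, y=6)
  Distance 6: (x=5, y=0), (x=7, y=0), (x=4, y=3), (x=5, y=4), (x=6, y=5), (x=7, y=6), (x=8, y=7), (x=10, y=7)
  Distance 7: (x=4, y=4), (x=5, y=5), (x=6, y=6), (x=7, y=7), (x=9, y=7), (x=8, y=8)
  Distance 8: (x=3, y=4), (x=4, y=5), (x=5, y=6), (x=6, y=7), (x=7, y=8)
  Distance 9: (x=2, y=4), (x=3, y=5), (x=4, y=6), (x=5, y=7), (x=6, y=8)
  Distance 10: (x=2, y=3), (x=1, y=4), (x=2, y=5), (x=3, y=6), (x=4, y=7), (x=5, y=8)
  Distance 11: (x=2, y=2), (x=3, y=7)
  Distance 12: (x=2, y=7)
  Distance 13: (x=1, y=7), (x=2, y=8)
  Distance 14: (x=1, y=6)
  Distance 15: (x=0, y=6)
  Distance 16: (x=0, y=5)
Total reachable: 66 (grid has 73 open cells total)

Answer: Reachable cells: 66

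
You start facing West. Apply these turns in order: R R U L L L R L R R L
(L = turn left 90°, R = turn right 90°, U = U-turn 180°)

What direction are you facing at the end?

Start: West
  R (right (90° clockwise)) -> North
  R (right (90° clockwise)) -> East
  U (U-turn (180°)) -> West
  L (left (90° counter-clockwise)) -> South
  L (left (90° counter-clockwise)) -> East
  L (left (90° counter-clockwise)) -> North
  R (right (90° clockwise)) -> East
  L (left (90° counter-clockwise)) -> North
  R (right (90° clockwise)) -> East
  R (right (90° clockwise)) -> South
  L (left (90° counter-clockwise)) -> East
Final: East

Answer: Final heading: East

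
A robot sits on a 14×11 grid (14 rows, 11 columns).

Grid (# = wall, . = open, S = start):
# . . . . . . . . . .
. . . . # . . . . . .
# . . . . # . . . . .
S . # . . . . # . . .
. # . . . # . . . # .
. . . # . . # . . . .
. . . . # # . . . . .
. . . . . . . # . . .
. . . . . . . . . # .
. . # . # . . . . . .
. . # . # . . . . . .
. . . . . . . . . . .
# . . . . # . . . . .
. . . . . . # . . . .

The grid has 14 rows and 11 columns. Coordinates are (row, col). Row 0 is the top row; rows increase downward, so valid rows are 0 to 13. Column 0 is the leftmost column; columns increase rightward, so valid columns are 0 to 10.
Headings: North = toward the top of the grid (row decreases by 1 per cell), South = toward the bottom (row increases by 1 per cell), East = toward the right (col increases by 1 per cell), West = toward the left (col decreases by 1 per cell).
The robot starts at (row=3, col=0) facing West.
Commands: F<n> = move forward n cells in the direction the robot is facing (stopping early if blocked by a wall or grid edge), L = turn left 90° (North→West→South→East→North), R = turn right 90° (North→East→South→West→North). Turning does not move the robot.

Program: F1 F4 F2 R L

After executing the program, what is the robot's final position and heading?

Start: (row=3, col=0), facing West
  F1: move forward 0/1 (blocked), now at (row=3, col=0)
  F4: move forward 0/4 (blocked), now at (row=3, col=0)
  F2: move forward 0/2 (blocked), now at (row=3, col=0)
  R: turn right, now facing North
  L: turn left, now facing West
Final: (row=3, col=0), facing West

Answer: Final position: (row=3, col=0), facing West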